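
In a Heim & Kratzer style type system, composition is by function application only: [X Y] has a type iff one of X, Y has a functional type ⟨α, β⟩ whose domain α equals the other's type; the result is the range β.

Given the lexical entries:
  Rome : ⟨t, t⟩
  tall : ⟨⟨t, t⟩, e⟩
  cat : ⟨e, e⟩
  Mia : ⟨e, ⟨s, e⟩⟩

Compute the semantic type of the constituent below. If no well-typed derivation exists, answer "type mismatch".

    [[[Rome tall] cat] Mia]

⟨s, e⟩

[Rome tall]: ⟨⟨t, t⟩, e⟩ applied to ⟨t, t⟩ yields e.
[[Rome tall] cat]: ⟨e, e⟩ applied to e yields e.
[[[Rome tall] cat] Mia]: ⟨e, ⟨s, e⟩⟩ applied to e yields ⟨s, e⟩.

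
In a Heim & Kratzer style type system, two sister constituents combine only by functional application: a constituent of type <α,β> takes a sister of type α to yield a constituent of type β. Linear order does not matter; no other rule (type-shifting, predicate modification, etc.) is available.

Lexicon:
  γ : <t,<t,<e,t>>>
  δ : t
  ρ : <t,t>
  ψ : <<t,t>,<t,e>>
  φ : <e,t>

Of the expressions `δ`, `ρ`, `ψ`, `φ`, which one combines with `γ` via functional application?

δ

δ — combines: γ : <t,<t,<e,t>>> takes δ : t as argument, giving <t,<e,t>>.
ρ : <t,t> — neither side's domain matches the other.
ψ : <<t,t>,<t,e>> — neither side's domain matches the other.
φ : <e,t> — neither side's domain matches the other.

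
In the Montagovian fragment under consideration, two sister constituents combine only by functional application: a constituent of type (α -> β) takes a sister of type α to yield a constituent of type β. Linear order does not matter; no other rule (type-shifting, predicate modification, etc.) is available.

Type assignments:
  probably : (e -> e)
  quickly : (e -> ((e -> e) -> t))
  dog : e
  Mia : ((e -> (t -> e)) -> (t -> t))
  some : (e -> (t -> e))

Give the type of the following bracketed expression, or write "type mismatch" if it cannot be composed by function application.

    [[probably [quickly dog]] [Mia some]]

t

[quickly dog] — quickly of type (e -> ((e -> e) -> t)) combines with dog of type e: type ((e -> e) -> t).
[probably [quickly dog]] — [quickly dog] of type ((e -> e) -> t) combines with probably of type (e -> e): type t.
[Mia some] — Mia of type ((e -> (t -> e)) -> (t -> t)) combines with some of type (e -> (t -> e)): type (t -> t).
[[probably [quickly dog]] [Mia some]] — [Mia some] of type (t -> t) combines with [probably [quickly dog]] of type t: type t.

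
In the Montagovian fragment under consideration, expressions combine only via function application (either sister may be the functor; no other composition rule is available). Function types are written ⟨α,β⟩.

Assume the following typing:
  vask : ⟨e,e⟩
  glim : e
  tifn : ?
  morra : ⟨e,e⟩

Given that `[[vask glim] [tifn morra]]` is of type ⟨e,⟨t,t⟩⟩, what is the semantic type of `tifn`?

[[vask glim] [tifn morra]] must have type ⟨e,⟨t,t⟩⟩. The sister [vask glim] has type e; that is not a function onto ⟨e,⟨t,t⟩⟩, so [tifn morra] must be the functor, of type ⟨e,⟨e,⟨t,t⟩⟩⟩.
[tifn morra] must have type ⟨e,⟨e,⟨t,t⟩⟩⟩. The sister morra has type ⟨e,e⟩; that is not a function onto ⟨e,⟨e,⟨t,t⟩⟩⟩, so tifn must be the functor, of type ⟨⟨e,e⟩,⟨e,⟨e,⟨t,t⟩⟩⟩⟩.

⟨⟨e,e⟩,⟨e,⟨e,⟨t,t⟩⟩⟩⟩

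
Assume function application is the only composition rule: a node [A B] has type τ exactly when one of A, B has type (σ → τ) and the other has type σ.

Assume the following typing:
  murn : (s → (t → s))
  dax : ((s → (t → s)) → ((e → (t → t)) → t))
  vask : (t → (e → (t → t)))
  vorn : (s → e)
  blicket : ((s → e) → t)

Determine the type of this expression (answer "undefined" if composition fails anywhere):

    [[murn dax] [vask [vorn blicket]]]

t

[murn dax]: functor dax : ((s → (t → s)) → ((e → (t → t)) → t)), argument murn : (s → (t → s)); result ((e → (t → t)) → t).
[vorn blicket]: functor blicket : ((s → e) → t), argument vorn : (s → e); result t.
[vask [vorn blicket]]: functor vask : (t → (e → (t → t))), argument [vorn blicket] : t; result (e → (t → t)).
[[murn dax] [vask [vorn blicket]]]: functor [murn dax] : ((e → (t → t)) → t), argument [vask [vorn blicket]] : (e → (t → t)); result t.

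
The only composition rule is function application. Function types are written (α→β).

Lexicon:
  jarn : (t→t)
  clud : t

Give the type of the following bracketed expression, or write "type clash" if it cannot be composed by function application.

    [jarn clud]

At [jarn clud], jarn : (t→t) takes clud : t, giving t.

t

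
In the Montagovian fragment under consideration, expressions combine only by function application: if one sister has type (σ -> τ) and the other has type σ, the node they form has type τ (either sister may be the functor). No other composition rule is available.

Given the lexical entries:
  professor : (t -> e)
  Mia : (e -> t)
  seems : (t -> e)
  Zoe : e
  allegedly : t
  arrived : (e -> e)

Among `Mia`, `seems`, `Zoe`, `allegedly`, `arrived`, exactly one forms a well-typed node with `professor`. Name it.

allegedly

Mia : (e -> t) — neither side's domain matches the other.
seems : (t -> e) — neither side's domain matches the other.
Zoe : e — neither side's domain matches the other.
allegedly — combines: professor : (t -> e) takes allegedly : t as argument, giving e.
arrived : (e -> e) — neither side's domain matches the other.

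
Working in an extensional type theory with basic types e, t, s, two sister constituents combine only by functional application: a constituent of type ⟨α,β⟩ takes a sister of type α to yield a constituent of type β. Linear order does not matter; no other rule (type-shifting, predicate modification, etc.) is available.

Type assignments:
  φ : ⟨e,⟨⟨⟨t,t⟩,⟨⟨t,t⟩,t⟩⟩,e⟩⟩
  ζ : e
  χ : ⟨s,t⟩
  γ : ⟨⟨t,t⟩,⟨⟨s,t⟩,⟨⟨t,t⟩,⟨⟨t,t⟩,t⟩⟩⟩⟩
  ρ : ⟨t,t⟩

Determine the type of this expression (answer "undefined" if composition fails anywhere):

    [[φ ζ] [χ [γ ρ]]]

e

[φ ζ]: φ is ⟨e,⟨⟨⟨t,t⟩,⟨⟨t,t⟩,t⟩⟩,e⟩⟩, ζ is e; result ⟨⟨⟨t,t⟩,⟨⟨t,t⟩,t⟩⟩,e⟩.
[γ ρ]: γ is ⟨⟨t,t⟩,⟨⟨s,t⟩,⟨⟨t,t⟩,⟨⟨t,t⟩,t⟩⟩⟩⟩, ρ is ⟨t,t⟩; result ⟨⟨s,t⟩,⟨⟨t,t⟩,⟨⟨t,t⟩,t⟩⟩⟩.
[χ [γ ρ]]: [γ ρ] is ⟨⟨s,t⟩,⟨⟨t,t⟩,⟨⟨t,t⟩,t⟩⟩⟩, χ is ⟨s,t⟩; result ⟨⟨t,t⟩,⟨⟨t,t⟩,t⟩⟩.
[[φ ζ] [χ [γ ρ]]]: [φ ζ] is ⟨⟨⟨t,t⟩,⟨⟨t,t⟩,t⟩⟩,e⟩, [χ [γ ρ]] is ⟨⟨t,t⟩,⟨⟨t,t⟩,t⟩⟩; result e.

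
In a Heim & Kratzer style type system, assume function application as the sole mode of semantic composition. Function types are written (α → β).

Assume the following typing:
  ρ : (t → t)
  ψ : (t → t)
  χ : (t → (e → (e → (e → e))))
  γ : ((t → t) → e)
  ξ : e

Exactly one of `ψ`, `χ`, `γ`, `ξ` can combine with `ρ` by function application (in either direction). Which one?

γ

ψ : (t → t) — ρ needs t; ψ needs t; neither fits.
χ : (t → (e → (e → (e → e)))) — ρ needs t; χ needs t; neither fits.
γ — combines: γ : ((t → t) → e) takes ρ : (t → t) as argument, giving e.
ξ : e — ρ needs t; ξ needs nothing (atomic); neither fits.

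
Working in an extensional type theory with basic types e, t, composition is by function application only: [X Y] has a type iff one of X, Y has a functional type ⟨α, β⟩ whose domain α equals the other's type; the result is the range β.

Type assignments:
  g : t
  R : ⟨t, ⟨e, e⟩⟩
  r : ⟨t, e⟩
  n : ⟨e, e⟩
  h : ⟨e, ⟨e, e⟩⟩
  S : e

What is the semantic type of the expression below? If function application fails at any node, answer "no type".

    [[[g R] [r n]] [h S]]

[g R]: functor R : ⟨t, ⟨e, e⟩⟩, argument g : t; result ⟨e, e⟩.
[r n]: ⟨t, e⟩ with ⟨e, e⟩ — neither is a function whose domain matches the other; composition fails here.

no type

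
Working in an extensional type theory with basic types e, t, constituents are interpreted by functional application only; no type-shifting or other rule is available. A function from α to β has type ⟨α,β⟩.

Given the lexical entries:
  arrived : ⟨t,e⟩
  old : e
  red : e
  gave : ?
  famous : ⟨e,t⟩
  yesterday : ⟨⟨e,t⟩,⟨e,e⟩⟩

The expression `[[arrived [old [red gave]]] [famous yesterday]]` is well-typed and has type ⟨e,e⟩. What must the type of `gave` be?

⟨e,⟨e,⟨⟨t,e⟩,⟨⟨e,e⟩,⟨e,e⟩⟩⟩⟩⟩

[[arrived [old [red gave]]] [famous yesterday]] must have type ⟨e,e⟩. The sister [famous yesterday] has type ⟨e,e⟩; that is not a function onto ⟨e,e⟩, so [arrived [old [red gave]]] must be the functor, of type ⟨⟨e,e⟩,⟨e,e⟩⟩.
[arrived [old [red gave]]] must have type ⟨⟨e,e⟩,⟨e,e⟩⟩. The sister arrived has type ⟨t,e⟩; that is not a function onto ⟨⟨e,e⟩,⟨e,e⟩⟩, so [old [red gave]] must be the functor, of type ⟨⟨t,e⟩,⟨⟨e,e⟩,⟨e,e⟩⟩⟩.
[old [red gave]] must have type ⟨⟨t,e⟩,⟨⟨e,e⟩,⟨e,e⟩⟩⟩. The sister old has type e; that is not a function onto ⟨⟨t,e⟩,⟨⟨e,e⟩,⟨e,e⟩⟩⟩, so [red gave] must be the functor, of type ⟨e,⟨⟨t,e⟩,⟨⟨e,e⟩,⟨e,e⟩⟩⟩⟩.
[red gave] must have type ⟨e,⟨⟨t,e⟩,⟨⟨e,e⟩,⟨e,e⟩⟩⟩⟩. The sister red has type e; that is not a function onto ⟨e,⟨⟨t,e⟩,⟨⟨e,e⟩,⟨e,e⟩⟩⟩⟩, so gave must be the functor, of type ⟨e,⟨e,⟨⟨t,e⟩,⟨⟨e,e⟩,⟨e,e⟩⟩⟩⟩⟩.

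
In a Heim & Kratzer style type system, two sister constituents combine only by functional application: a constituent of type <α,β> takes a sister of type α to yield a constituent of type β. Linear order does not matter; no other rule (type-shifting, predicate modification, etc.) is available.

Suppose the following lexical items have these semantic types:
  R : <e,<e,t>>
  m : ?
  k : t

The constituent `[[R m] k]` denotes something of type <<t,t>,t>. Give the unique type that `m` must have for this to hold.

[[R m] k] must have type <<t,t>,t>. The sister k has type t; that is not a function onto <<t,t>,t>, so [R m] must be the functor, of type <t,<<t,t>,t>>.
[R m] must have type <t,<<t,t>,t>>. The sister R has type <e,<e,t>>; that is not a function onto <t,<<t,t>,t>>, so m must be the functor, of type <<e,<e,t>>,<t,<<t,t>,t>>>.

<<e,<e,t>>,<t,<<t,t>,t>>>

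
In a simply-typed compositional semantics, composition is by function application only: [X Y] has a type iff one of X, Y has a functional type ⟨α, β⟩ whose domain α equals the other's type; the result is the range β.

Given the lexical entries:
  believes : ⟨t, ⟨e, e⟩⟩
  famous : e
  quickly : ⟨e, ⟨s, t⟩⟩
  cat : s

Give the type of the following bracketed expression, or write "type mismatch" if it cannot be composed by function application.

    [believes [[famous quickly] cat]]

[famous quickly]: ⟨e, ⟨s, t⟩⟩ applied to e yields ⟨s, t⟩.
[[famous quickly] cat]: ⟨s, t⟩ applied to s yields t.
[believes [[famous quickly] cat]]: ⟨t, ⟨e, e⟩⟩ applied to t yields ⟨e, e⟩.

⟨e, e⟩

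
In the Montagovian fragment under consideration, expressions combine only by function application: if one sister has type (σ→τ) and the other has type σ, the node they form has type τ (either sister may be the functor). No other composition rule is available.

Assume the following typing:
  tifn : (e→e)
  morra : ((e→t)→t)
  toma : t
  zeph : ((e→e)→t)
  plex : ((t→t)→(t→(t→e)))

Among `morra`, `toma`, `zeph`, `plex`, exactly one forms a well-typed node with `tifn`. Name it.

morra : ((e→t)→t) — neither side's domain matches the other.
toma : t — neither side's domain matches the other.
zeph — combines: zeph : ((e→e)→t) takes tifn : (e→e) as argument, giving t.
plex : ((t→t)→(t→(t→e))) — neither side's domain matches the other.

zeph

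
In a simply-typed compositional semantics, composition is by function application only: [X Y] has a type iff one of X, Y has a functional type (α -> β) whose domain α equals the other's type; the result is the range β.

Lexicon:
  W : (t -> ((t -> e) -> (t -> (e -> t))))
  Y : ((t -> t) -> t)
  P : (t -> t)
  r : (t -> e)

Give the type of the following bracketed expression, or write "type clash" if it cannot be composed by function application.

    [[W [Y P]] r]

(t -> (e -> t))

[Y P]: ((t -> t) -> t) applied to (t -> t) yields t.
[W [Y P]]: (t -> ((t -> e) -> (t -> (e -> t)))) applied to t yields ((t -> e) -> (t -> (e -> t))).
[[W [Y P]] r]: ((t -> e) -> (t -> (e -> t))) applied to (t -> e) yields (t -> (e -> t)).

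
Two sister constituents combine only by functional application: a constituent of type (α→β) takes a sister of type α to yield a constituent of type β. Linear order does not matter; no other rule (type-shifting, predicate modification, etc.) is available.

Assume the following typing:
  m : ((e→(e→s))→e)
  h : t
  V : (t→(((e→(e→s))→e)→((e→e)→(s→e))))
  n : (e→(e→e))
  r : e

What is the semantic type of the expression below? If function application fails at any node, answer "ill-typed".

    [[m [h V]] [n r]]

At [h V], V : (t→(((e→(e→s))→e)→((e→e)→(s→e)))) takes h : t, giving (((e→(e→s))→e)→((e→e)→(s→e))).
At [m [h V]], [h V] : (((e→(e→s))→e)→((e→e)→(s→e))) takes m : ((e→(e→s))→e), giving ((e→e)→(s→e)).
At [n r], n : (e→(e→e)) takes r : e, giving (e→e).
At [[m [h V]] [n r]], [m [h V]] : ((e→e)→(s→e)) takes [n r] : (e→e), giving (s→e).

(s→e)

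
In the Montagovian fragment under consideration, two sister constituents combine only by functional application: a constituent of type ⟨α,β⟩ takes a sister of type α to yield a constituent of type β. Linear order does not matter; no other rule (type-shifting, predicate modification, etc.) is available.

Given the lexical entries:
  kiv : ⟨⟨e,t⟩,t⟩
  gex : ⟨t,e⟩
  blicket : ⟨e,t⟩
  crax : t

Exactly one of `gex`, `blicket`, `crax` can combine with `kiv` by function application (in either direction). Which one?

blicket

gex : ⟨t,e⟩ — does not combine with kiv.
blicket — combines: kiv : ⟨⟨e,t⟩,t⟩ takes blicket : ⟨e,t⟩ as argument, giving t.
crax : t — does not combine with kiv.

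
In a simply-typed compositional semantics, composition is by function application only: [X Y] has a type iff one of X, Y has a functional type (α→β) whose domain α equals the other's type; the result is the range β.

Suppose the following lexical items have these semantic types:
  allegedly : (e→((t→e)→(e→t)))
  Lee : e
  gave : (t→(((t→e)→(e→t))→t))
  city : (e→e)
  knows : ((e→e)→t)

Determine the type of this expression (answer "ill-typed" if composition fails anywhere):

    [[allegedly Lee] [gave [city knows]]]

t

[allegedly Lee]: functor allegedly : (e→((t→e)→(e→t))), argument Lee : e; result ((t→e)→(e→t)).
[city knows]: functor knows : ((e→e)→t), argument city : (e→e); result t.
[gave [city knows]]: functor gave : (t→(((t→e)→(e→t))→t)), argument [city knows] : t; result (((t→e)→(e→t))→t).
[[allegedly Lee] [gave [city knows]]]: functor [gave [city knows]] : (((t→e)→(e→t))→t), argument [allegedly Lee] : ((t→e)→(e→t)); result t.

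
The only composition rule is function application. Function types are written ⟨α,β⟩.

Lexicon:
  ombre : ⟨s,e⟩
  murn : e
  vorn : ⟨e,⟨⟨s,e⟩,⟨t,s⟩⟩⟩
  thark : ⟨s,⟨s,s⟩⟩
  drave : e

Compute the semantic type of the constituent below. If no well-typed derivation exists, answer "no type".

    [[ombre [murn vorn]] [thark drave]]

no type

[murn vorn]: vorn is ⟨e,⟨⟨s,e⟩,⟨t,s⟩⟩⟩, murn is e; result ⟨⟨s,e⟩,⟨t,s⟩⟩.
[ombre [murn vorn]]: [murn vorn] is ⟨⟨s,e⟩,⟨t,s⟩⟩, ombre is ⟨s,e⟩; result ⟨t,s⟩.
[thark drave]: ⟨s,⟨s,s⟩⟩ with e — neither is a function whose domain matches the other; composition fails here.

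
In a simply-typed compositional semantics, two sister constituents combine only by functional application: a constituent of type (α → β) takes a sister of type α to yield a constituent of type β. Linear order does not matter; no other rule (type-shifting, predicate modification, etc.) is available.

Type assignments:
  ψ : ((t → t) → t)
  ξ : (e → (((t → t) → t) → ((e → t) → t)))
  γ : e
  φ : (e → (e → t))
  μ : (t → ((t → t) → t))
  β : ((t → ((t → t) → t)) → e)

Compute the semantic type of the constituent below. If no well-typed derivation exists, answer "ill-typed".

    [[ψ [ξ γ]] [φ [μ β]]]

At [ξ γ], ξ : (e → (((t → t) → t) → ((e → t) → t))) takes γ : e, giving (((t → t) → t) → ((e → t) → t)).
At [ψ [ξ γ]], [ξ γ] : (((t → t) → t) → ((e → t) → t)) takes ψ : ((t → t) → t), giving ((e → t) → t).
At [μ β], β : ((t → ((t → t) → t)) → e) takes μ : (t → ((t → t) → t)), giving e.
At [φ [μ β]], φ : (e → (e → t)) takes [μ β] : e, giving (e → t).
At [[ψ [ξ γ]] [φ [μ β]]], [ψ [ξ γ]] : ((e → t) → t) takes [φ [μ β]] : (e → t), giving t.

t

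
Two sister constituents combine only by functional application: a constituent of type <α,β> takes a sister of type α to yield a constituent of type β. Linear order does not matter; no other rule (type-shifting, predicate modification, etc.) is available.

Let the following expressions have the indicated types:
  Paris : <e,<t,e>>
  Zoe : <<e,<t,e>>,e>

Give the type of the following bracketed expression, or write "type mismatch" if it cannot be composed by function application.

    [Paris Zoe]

At [Paris Zoe], Zoe : <<e,<t,e>>,e> takes Paris : <e,<t,e>>, giving e.

e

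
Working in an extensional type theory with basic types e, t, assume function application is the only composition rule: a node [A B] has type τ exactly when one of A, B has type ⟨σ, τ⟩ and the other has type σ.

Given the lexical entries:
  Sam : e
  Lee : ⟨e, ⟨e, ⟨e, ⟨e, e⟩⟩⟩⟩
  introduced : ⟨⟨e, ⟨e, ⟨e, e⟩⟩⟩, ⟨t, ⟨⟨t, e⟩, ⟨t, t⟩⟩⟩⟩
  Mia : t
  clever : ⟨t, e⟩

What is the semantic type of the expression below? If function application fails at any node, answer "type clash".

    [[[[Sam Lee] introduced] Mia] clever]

⟨t, t⟩

[Sam Lee]: Lee is ⟨e, ⟨e, ⟨e, ⟨e, e⟩⟩⟩⟩, Sam is e; result ⟨e, ⟨e, ⟨e, e⟩⟩⟩.
[[Sam Lee] introduced]: introduced is ⟨⟨e, ⟨e, ⟨e, e⟩⟩⟩, ⟨t, ⟨⟨t, e⟩, ⟨t, t⟩⟩⟩⟩, [Sam Lee] is ⟨e, ⟨e, ⟨e, e⟩⟩⟩; result ⟨t, ⟨⟨t, e⟩, ⟨t, t⟩⟩⟩.
[[[Sam Lee] introduced] Mia]: [[Sam Lee] introduced] is ⟨t, ⟨⟨t, e⟩, ⟨t, t⟩⟩⟩, Mia is t; result ⟨⟨t, e⟩, ⟨t, t⟩⟩.
[[[[Sam Lee] introduced] Mia] clever]: [[[Sam Lee] introduced] Mia] is ⟨⟨t, e⟩, ⟨t, t⟩⟩, clever is ⟨t, e⟩; result ⟨t, t⟩.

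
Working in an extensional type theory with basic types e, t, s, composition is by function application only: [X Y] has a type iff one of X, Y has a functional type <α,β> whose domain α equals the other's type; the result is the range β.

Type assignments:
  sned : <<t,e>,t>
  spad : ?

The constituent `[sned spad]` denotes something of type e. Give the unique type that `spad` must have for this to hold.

<<<t,e>,t>,e>

For [sned spad] to have type e with sned of type <<t,e>,t>, spad must be the function: spad : <<<t,e>,t>,e>.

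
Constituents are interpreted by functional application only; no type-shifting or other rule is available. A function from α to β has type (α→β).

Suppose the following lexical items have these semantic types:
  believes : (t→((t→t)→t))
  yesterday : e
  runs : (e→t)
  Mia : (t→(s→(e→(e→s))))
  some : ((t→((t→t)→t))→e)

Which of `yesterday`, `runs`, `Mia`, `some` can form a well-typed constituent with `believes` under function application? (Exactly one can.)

some

yesterday : e — neither side's domain matches the other.
runs : (e→t) — neither side's domain matches the other.
Mia : (t→(s→(e→(e→s)))) — neither side's domain matches the other.
some — combines: some : ((t→((t→t)→t))→e) takes believes : (t→((t→t)→t)) as argument, giving e.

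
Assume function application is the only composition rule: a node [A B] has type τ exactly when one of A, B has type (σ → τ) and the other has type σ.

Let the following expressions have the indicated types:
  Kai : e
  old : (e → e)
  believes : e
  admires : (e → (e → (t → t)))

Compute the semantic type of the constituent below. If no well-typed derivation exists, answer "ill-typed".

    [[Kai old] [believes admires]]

At [Kai old], old : (e → e) takes Kai : e, giving e.
At [believes admires], admires : (e → (e → (t → t))) takes believes : e, giving (e → (t → t)).
At [[Kai old] [believes admires]], [believes admires] : (e → (t → t)) takes [Kai old] : e, giving (t → t).

(t → t)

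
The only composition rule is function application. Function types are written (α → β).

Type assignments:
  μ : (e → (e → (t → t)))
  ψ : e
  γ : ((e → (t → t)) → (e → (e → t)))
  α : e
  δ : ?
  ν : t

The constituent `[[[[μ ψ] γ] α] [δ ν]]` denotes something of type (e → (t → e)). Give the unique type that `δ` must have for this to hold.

(t → ((e → t) → (e → (t → e))))

For [[[[μ ψ] γ] α] [δ ν]] to have type (e → (t → e)) with [[[μ ψ] γ] α] of type (e → t), [δ ν] must be the function: [δ ν] : ((e → t) → (e → (t → e))).
For [δ ν] to have type ((e → t) → (e → (t → e))) with ν of type t, δ must be the function: δ : (t → ((e → t) → (e → (t → e)))).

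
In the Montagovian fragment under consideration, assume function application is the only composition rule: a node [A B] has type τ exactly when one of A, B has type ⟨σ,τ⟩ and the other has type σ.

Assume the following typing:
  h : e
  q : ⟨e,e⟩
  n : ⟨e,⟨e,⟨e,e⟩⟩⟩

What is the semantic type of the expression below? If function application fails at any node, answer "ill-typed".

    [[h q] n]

[h q]: functor q : ⟨e,e⟩, argument h : e; result e.
[[h q] n]: functor n : ⟨e,⟨e,⟨e,e⟩⟩⟩, argument [h q] : e; result ⟨e,⟨e,e⟩⟩.

⟨e,⟨e,e⟩⟩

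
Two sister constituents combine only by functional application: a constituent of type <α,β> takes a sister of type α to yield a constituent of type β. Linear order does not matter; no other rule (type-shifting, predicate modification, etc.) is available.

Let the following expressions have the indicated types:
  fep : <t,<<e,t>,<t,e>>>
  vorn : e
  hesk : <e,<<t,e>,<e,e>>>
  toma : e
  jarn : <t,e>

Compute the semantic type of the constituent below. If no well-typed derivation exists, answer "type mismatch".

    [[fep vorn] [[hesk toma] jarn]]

type mismatch

[fep vorn]: <t,<<e,t>,<t,e>>> with e — neither is a function whose domain matches the other; composition fails here.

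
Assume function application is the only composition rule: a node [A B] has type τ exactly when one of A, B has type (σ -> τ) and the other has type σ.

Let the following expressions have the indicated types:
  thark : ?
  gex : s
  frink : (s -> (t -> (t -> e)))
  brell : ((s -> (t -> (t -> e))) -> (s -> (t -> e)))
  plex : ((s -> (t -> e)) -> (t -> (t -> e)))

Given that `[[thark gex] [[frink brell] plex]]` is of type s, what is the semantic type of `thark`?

(s -> ((t -> (t -> e)) -> s))

[[thark gex] [[frink brell] plex]] must have type s. The sister [[frink brell] plex] has type (t -> (t -> e)); that is not a function onto s, so [thark gex] must be the functor, of type ((t -> (t -> e)) -> s).
[thark gex] must have type ((t -> (t -> e)) -> s). The sister gex has type s; that is not a function onto ((t -> (t -> e)) -> s), so thark must be the functor, of type (s -> ((t -> (t -> e)) -> s)).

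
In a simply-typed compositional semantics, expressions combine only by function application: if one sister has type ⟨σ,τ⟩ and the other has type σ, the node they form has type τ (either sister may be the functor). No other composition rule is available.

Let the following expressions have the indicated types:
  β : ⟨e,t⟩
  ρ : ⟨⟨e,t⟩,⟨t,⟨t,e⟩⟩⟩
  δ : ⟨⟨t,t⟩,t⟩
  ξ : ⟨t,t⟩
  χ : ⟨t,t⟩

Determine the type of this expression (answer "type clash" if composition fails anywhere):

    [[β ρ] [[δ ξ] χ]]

[β ρ]: ρ is ⟨⟨e,t⟩,⟨t,⟨t,e⟩⟩⟩, β is ⟨e,t⟩; result ⟨t,⟨t,e⟩⟩.
[δ ξ]: δ is ⟨⟨t,t⟩,t⟩, ξ is ⟨t,t⟩; result t.
[[δ ξ] χ]: χ is ⟨t,t⟩, [δ ξ] is t; result t.
[[β ρ] [[δ ξ] χ]]: [β ρ] is ⟨t,⟨t,e⟩⟩, [[δ ξ] χ] is t; result ⟨t,e⟩.

⟨t,e⟩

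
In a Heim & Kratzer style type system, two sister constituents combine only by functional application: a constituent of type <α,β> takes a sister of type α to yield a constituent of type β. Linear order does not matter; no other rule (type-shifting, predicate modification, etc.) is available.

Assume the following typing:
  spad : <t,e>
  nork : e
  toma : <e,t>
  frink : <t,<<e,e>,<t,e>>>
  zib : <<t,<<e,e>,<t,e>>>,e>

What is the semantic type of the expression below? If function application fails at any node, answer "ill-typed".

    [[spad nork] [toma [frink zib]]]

[spad nork]: <t,e> with e — neither is a function whose domain matches the other; composition fails here.

ill-typed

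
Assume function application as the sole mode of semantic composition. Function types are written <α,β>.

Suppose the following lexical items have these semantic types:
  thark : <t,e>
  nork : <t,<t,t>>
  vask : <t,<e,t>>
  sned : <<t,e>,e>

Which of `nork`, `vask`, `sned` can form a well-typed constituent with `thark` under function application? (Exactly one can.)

nork : <t,<t,t>> — neither side's domain matches the other.
vask : <t,<e,t>> — neither side's domain matches the other.
sned — combines: sned : <<t,e>,e> takes thark : <t,e> as argument, giving e.

sned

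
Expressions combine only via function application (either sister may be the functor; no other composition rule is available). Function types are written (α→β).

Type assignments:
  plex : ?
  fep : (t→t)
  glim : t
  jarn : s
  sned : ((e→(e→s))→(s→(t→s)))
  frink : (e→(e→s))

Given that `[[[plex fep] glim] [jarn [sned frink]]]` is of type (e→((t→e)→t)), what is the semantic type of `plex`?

((t→t)→(t→((t→s)→(e→((t→e)→t)))))

[[[plex fep] glim] [jarn [sned frink]]] is required to be (e→((t→e)→t)). [jarn [sned frink]] : (t→s) cannot yield (e→((t→e)→t)) as functor, so [[plex fep] glim] : ((t→s)→(e→((t→e)→t))).
[[plex fep] glim] is required to be ((t→s)→(e→((t→e)→t))). glim : t cannot yield ((t→s)→(e→((t→e)→t))) as functor, so [plex fep] : (t→((t→s)→(e→((t→e)→t)))).
[plex fep] is required to be (t→((t→s)→(e→((t→e)→t)))). fep : (t→t) cannot yield (t→((t→s)→(e→((t→e)→t)))) as functor, so plex : ((t→t)→(t→((t→s)→(e→((t→e)→t))))).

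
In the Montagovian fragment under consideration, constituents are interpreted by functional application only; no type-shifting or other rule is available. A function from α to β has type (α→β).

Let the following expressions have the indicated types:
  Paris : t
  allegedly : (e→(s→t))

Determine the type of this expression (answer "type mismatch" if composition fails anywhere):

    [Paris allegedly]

type mismatch

At [Paris allegedly]: neither t nor (e→(s→t)) can take the other as argument; the node is ill-typed.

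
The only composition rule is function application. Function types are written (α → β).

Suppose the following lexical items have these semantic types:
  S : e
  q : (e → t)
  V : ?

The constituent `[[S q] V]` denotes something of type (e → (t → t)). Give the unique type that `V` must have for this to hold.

(t → (e → (t → t)))

[[S q] V] must have type (e → (t → t)). The sister [S q] has type t; that is not a function onto (e → (t → t)), so V must be the functor, of type (t → (e → (t → t))).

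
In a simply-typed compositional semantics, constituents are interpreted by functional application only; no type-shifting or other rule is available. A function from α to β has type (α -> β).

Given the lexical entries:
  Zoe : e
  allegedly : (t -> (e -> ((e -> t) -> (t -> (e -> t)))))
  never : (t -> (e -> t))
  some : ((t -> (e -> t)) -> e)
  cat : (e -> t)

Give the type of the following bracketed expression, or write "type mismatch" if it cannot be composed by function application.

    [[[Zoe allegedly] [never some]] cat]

type mismatch

At [Zoe allegedly]: neither e nor (t -> (e -> ((e -> t) -> (t -> (e -> t))))) can take the other as argument; the node is ill-typed.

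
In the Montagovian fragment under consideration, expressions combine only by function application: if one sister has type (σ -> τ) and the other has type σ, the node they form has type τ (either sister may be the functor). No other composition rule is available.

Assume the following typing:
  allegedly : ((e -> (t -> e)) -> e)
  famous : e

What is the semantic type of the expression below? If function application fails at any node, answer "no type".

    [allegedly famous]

no type

[allegedly famous]: ((e -> (t -> e)) -> e) with e — neither is a function whose domain matches the other; composition fails here.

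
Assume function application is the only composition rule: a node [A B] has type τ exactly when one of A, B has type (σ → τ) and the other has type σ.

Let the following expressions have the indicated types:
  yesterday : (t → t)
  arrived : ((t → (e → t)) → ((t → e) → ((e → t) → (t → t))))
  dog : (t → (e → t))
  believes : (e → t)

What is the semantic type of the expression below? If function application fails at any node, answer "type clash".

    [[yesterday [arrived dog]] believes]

type clash

[arrived dog] — arrived of type ((t → (e → t)) → ((t → e) → ((e → t) → (t → t)))) combines with dog of type (t → (e → t)): type ((t → e) → ((e → t) → (t → t))).
At [yesterday [arrived dog]]: neither (t → t) nor ((t → e) → ((e → t) → (t → t))) can take the other as argument; the node is ill-typed.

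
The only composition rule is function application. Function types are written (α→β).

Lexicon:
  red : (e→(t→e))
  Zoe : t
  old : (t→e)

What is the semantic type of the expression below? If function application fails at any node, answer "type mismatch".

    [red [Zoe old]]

(t→e)

[Zoe old]: (t→e) applied to t yields e.
[red [Zoe old]]: (e→(t→e)) applied to e yields (t→e).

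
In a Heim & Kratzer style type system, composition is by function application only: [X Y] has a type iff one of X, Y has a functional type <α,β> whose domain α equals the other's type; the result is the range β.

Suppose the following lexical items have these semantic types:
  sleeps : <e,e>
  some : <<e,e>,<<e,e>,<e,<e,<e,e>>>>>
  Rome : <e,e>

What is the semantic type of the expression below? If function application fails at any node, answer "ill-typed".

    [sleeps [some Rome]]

<e,<e,<e,e>>>

[some Rome]: <<e,e>,<<e,e>,<e,<e,<e,e>>>>> applied to <e,e> yields <<e,e>,<e,<e,<e,e>>>>.
[sleeps [some Rome]]: <<e,e>,<e,<e,<e,e>>>> applied to <e,e> yields <e,<e,<e,e>>>.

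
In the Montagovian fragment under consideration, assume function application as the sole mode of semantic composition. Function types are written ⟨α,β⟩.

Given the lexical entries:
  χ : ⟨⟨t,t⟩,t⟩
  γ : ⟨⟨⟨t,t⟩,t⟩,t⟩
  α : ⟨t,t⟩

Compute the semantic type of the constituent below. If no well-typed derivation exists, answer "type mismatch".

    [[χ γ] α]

[χ γ]: ⟨⟨⟨t,t⟩,t⟩,t⟩ applied to ⟨⟨t,t⟩,t⟩ yields t.
[[χ γ] α]: ⟨t,t⟩ applied to t yields t.

t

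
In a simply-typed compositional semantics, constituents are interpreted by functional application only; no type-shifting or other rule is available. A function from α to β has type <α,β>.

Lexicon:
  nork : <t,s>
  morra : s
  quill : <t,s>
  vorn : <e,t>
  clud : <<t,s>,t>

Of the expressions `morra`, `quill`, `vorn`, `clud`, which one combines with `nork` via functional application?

morra : s — no; nork wants t, and morra wants nothing (atomic).
quill : <t,s> — no; nork wants t, and quill wants t.
vorn : <e,t> — no; nork wants t, and vorn wants e.
clud — combines: clud : <<t,s>,t> takes nork : <t,s> as argument, giving t.

clud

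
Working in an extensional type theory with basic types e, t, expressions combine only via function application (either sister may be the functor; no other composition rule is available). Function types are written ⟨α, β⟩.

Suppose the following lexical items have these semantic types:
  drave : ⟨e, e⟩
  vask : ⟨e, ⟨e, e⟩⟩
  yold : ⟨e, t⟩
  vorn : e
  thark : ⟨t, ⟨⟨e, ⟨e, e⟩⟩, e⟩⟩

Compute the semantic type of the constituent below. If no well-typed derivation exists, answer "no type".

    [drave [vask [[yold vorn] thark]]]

e

[yold vorn]: yold is ⟨e, t⟩, vorn is e; result t.
[[yold vorn] thark]: thark is ⟨t, ⟨⟨e, ⟨e, e⟩⟩, e⟩⟩, [yold vorn] is t; result ⟨⟨e, ⟨e, e⟩⟩, e⟩.
[vask [[yold vorn] thark]]: [[yold vorn] thark] is ⟨⟨e, ⟨e, e⟩⟩, e⟩, vask is ⟨e, ⟨e, e⟩⟩; result e.
[drave [vask [[yold vorn] thark]]]: drave is ⟨e, e⟩, [vask [[yold vorn] thark]] is e; result e.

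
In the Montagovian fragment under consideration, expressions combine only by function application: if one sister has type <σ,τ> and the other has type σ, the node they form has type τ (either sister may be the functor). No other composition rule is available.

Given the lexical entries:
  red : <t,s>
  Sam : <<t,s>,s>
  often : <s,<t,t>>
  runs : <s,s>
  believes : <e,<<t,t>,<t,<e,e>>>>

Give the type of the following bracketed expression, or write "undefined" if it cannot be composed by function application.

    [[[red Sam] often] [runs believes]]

[red Sam]: functor Sam : <<t,s>,s>, argument red : <t,s>; result s.
[[red Sam] often]: functor often : <s,<t,t>>, argument [red Sam] : s; result <t,t>.
[runs believes]: <s,s> and <e,<<t,t>,<t,<e,e>>>> cannot combine by function application — type clash.

undefined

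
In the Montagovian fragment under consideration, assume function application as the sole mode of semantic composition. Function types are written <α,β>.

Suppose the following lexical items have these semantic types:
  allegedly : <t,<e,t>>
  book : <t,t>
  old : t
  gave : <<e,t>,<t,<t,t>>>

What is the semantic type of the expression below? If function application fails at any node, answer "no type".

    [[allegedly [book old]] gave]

<t,<t,t>>

[book old]: book is <t,t>, old is t; result t.
[allegedly [book old]]: allegedly is <t,<e,t>>, [book old] is t; result <e,t>.
[[allegedly [book old]] gave]: gave is <<e,t>,<t,<t,t>>>, [allegedly [book old]] is <e,t>; result <t,<t,t>>.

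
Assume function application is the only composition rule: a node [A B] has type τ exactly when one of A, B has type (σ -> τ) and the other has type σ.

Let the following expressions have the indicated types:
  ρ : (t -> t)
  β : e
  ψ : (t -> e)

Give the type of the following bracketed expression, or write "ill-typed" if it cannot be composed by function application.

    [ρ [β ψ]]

ill-typed

At [β ψ]: neither e nor (t -> e) can take the other as argument; the node is ill-typed.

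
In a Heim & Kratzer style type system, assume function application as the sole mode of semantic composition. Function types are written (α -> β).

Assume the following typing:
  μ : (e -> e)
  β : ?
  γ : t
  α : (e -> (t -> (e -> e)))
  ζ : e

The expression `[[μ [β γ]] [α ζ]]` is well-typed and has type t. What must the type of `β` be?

(t -> ((e -> e) -> ((t -> (e -> e)) -> t)))

[[μ [β γ]] [α ζ]] must have type t. The sister [α ζ] has type (t -> (e -> e)); that is not a function onto t, so [μ [β γ]] must be the functor, of type ((t -> (e -> e)) -> t).
[μ [β γ]] must have type ((t -> (e -> e)) -> t). The sister μ has type (e -> e); that is not a function onto ((t -> (e -> e)) -> t), so [β γ] must be the functor, of type ((e -> e) -> ((t -> (e -> e)) -> t)).
[β γ] must have type ((e -> e) -> ((t -> (e -> e)) -> t)). The sister γ has type t; that is not a function onto ((e -> e) -> ((t -> (e -> e)) -> t)), so β must be the functor, of type (t -> ((e -> e) -> ((t -> (e -> e)) -> t))).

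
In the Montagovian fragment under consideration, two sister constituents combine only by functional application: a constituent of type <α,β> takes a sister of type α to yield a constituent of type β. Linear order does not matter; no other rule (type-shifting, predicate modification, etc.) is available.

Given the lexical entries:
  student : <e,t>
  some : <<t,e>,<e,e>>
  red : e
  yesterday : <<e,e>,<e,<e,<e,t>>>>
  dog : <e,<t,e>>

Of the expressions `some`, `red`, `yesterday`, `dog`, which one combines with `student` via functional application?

red

some : <<t,e>,<e,e>> — no; student wants e, and some wants <t,e>.
red — combines: student : <e,t> takes red : e as argument, giving t.
yesterday : <<e,e>,<e,<e,<e,t>>>> — no; student wants e, and yesterday wants <e,e>.
dog : <e,<t,e>> — no; student wants e, and dog wants e.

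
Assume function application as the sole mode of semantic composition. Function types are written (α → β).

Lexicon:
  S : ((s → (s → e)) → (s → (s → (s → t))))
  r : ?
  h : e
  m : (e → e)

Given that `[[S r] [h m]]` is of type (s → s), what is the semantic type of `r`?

(((s → (s → e)) → (s → (s → (s → t)))) → (e → (s → s)))

For [[S r] [h m]] to have type (s → s) with [h m] of type e, [S r] must be the function: [S r] : (e → (s → s)).
For [S r] to have type (e → (s → s)) with S of type ((s → (s → e)) → (s → (s → (s → t)))), r must be the function: r : (((s → (s → e)) → (s → (s → (s → t)))) → (e → (s → s))).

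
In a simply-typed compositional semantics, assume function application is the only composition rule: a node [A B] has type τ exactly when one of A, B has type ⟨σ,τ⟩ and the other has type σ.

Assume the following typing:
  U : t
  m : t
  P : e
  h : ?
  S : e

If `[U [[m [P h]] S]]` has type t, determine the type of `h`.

⟨e,⟨t,⟨e,⟨t,t⟩⟩⟩⟩

For [U [[m [P h]] S]] to have type t with U of type t, [[m [P h]] S] must be the function: [[m [P h]] S] : ⟨t,t⟩.
For [[m [P h]] S] to have type ⟨t,t⟩ with S of type e, [m [P h]] must be the function: [m [P h]] : ⟨e,⟨t,t⟩⟩.
For [m [P h]] to have type ⟨e,⟨t,t⟩⟩ with m of type t, [P h] must be the function: [P h] : ⟨t,⟨e,⟨t,t⟩⟩⟩.
For [P h] to have type ⟨t,⟨e,⟨t,t⟩⟩⟩ with P of type e, h must be the function: h : ⟨e,⟨t,⟨e,⟨t,t⟩⟩⟩⟩.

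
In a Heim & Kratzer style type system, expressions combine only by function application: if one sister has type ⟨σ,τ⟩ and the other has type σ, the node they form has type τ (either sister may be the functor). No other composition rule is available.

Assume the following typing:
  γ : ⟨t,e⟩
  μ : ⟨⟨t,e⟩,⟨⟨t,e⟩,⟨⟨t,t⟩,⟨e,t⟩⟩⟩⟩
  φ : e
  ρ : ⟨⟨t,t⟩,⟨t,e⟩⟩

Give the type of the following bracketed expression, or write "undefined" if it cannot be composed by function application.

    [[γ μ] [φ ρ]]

[γ μ]: μ is ⟨⟨t,e⟩,⟨⟨t,e⟩,⟨⟨t,t⟩,⟨e,t⟩⟩⟩⟩, γ is ⟨t,e⟩; result ⟨⟨t,e⟩,⟨⟨t,t⟩,⟨e,t⟩⟩⟩.
[φ ρ]: e with ⟨⟨t,t⟩,⟨t,e⟩⟩ — neither is a function whose domain matches the other; composition fails here.

undefined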